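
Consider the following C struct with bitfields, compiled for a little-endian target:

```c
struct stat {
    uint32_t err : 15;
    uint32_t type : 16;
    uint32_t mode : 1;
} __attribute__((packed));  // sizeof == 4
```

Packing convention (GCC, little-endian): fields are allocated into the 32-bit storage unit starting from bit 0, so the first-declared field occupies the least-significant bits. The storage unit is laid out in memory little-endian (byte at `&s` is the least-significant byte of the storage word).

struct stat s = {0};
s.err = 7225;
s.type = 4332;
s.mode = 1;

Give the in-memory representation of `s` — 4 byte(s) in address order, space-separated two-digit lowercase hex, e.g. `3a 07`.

err (15b) val=7225 bits=0x1c39 at bit 0: 0x00001c39
type (16b) val=4332 bits=0x10ec at bit 15: 0x08761c39
mode (1b) val=1 bits=0x1 at bit 31: 0x88761c39
word = 0x88761c39 → little-endian bytes:
  [0]=0x39  [1]=0x1c  [2]=0x76  [3]=0x88

39 1c 76 88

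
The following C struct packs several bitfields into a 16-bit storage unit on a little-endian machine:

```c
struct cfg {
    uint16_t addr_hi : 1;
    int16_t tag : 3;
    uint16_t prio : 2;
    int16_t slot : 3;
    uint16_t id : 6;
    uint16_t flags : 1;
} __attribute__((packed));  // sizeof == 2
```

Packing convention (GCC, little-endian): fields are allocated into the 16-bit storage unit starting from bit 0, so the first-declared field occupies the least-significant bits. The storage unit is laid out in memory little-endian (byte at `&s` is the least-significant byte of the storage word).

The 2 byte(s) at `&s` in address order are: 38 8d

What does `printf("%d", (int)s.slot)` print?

[0]=0x38 [1]=0x8d (little-endian) → word 0x8d38
addr_hi [0+:1] = (word>>0) & 0x1 = 0
tag [1+:3] = (word>>1) & 0x7 = 4
prio [4+:2] = (word>>4) & 0x3 = 3
slot [6+:3] = (word>>6) & 0x7 = 4  ←
id [9+:6] = (word>>9) & 0x3f = 6
flags [15+:1] = (word>>15) & 0x1 = 1
slot signed 3b, MSB=1: 4 - 8 = -4

-4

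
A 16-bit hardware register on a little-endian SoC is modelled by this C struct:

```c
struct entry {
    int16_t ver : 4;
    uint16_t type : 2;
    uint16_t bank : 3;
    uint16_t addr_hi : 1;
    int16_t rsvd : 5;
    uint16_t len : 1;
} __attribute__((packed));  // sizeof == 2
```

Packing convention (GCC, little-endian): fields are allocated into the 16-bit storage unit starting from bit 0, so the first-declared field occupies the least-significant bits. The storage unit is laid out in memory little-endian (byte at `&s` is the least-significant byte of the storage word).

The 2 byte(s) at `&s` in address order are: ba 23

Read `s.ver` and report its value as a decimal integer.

[0]=0xba [1]=0x23 (little-endian) → word 0x23ba
ver:4 @ bit 0 → (0x23ba>>0)&0xf = 0xa  ←
type:2 @ bit 4 → (0x23ba>>4)&0x3 = 0x3
bank:3 @ bit 6 → (0x23ba>>6)&0x7 = 0x6
addr_hi:1 @ bit 9 → (0x23ba>>9)&0x1 = 0x1
rsvd:5 @ bit 10 → (0x23ba>>10)&0x1f = 0x8
len:1 @ bit 15 → (0x23ba>>15)&0x1 = 0x0
ver signed 4b, MSB=1: 10 - 16 = -6

-6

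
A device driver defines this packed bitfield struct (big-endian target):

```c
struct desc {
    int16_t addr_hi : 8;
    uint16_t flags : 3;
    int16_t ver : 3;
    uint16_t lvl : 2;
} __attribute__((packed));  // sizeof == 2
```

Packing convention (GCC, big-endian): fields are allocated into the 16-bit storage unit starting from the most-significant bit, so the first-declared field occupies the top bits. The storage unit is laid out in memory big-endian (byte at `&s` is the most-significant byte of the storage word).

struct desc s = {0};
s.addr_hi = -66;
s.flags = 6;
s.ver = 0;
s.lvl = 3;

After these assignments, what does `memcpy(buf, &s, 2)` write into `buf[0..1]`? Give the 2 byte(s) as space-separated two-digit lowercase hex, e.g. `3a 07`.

be c3

addr_hi (8b) val=-66 bits=0xbe at bit 8: 0xbe00
flags (3b) val=6 bits=0x6 at bit 5: 0xbec0
ver (3b) val=0 bits=0x0 at bit 2: 0xbec0
lvl (2b) val=3 bits=0x3 at bit 0: 0xbec3
word = 0xbec3 → big-endian bytes:
  [0]=0xbe  [1]=0xc3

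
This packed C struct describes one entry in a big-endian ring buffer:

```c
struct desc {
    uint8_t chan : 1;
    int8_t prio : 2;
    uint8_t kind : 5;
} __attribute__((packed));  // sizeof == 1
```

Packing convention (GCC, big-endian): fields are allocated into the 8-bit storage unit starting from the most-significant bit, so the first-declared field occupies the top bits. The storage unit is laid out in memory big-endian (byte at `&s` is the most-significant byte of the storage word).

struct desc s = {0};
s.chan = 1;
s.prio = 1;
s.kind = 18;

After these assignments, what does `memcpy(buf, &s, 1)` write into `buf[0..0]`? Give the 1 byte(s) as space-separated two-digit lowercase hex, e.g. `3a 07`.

chan:1 = 1 → 0x1 << 7 → word 0x80
prio:2 = 1 → 0x1 << 5 → word 0xa0
kind:5 = 18 → 0x12 << 0 → word 0xb2
word = 0xb2 → big-endian bytes:
  [0]=0xb2

b2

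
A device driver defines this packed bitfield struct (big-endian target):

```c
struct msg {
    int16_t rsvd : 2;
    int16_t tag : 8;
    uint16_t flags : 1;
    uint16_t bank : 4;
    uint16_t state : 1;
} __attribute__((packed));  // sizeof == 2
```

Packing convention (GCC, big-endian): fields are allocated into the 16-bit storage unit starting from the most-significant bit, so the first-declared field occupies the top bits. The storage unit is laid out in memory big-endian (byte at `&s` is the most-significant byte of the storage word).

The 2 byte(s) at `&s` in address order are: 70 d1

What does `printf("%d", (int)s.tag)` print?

[0]=0x70 [1]=0xd1 (big-endian) → word 0x70d1
rsvd [14+:2] = (word>>14) & 0x3 = 1
tag [6+:8] = (word>>6) & 0xff = 195  ←
flags [5+:1] = (word>>5) & 0x1 = 0
bank [1+:4] = (word>>1) & 0xf = 8
state [0+:1] = (word>>0) & 0x1 = 1
tag signed 8b, MSB=1: 195 - 256 = -61

-61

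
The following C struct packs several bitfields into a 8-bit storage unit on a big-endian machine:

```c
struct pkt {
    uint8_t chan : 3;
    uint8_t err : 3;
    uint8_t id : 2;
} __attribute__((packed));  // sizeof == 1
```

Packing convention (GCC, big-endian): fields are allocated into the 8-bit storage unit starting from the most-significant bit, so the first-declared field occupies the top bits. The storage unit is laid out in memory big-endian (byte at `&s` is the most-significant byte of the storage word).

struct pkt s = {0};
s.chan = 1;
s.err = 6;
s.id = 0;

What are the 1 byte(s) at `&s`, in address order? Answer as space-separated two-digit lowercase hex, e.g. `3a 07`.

[5+:3] chan=1 & 0x7 = 0x1; word=0x20
[2+:3] err=6 & 0x7 = 0x6; word=0x38
[0+:2] id=0 & 0x3 = 0x0; word=0x38
word = 0x38 → big-endian bytes:
  [0]=0x38

38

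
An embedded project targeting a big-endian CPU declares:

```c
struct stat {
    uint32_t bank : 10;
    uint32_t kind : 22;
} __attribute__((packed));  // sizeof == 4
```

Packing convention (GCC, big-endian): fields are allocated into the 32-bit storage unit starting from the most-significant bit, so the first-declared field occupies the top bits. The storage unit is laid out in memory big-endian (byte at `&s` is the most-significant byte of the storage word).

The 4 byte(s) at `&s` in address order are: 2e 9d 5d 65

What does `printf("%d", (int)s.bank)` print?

[0]=0x2e [1]=0x9d [2]=0x5d [3]=0x65 (big-endian) → word 0x2e9d5d65
bank [22+:10] = (word>>22) & 0x3ff = 186  ←
kind [0+:22] = (word>>0) & 0x3fffff = 1924453

186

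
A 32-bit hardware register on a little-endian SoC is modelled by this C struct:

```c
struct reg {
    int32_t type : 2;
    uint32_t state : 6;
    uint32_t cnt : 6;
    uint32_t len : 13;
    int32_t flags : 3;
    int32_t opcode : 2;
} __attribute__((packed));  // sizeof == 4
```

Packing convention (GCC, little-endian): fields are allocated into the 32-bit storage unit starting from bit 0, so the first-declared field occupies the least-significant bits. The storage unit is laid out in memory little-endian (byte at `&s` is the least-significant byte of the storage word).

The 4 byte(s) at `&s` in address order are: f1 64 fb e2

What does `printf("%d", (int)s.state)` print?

[0]=0xf1 [1]=0x64 [2]=0xfb [3]=0xe2 (little-endian) → word 0xe2fb64f1
type [0+:2] = (word>>0) & 0x3 = 1
state [2+:6] = (word>>2) & 0x3f = 60  ←
cnt [8+:6] = (word>>8) & 0x3f = 36
len [14+:13] = (word>>14) & 0x1fff = 3053
flags [27+:3] = (word>>27) & 0x7 = 4
opcode [30+:2] = (word>>30) & 0x3 = 3

60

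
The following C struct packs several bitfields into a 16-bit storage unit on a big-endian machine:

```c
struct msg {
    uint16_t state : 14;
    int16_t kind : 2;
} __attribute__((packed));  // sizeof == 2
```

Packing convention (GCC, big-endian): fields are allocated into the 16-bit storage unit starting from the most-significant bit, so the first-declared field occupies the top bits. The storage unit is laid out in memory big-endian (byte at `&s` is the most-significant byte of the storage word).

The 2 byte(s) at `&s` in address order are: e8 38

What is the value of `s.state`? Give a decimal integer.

[0]=0xe8 [1]=0x38 (big-endian) → word 0xe838
state:14 @ bit 2 → (0xe838>>2)&0x3fff = 0x3a0e  ←
kind:2 @ bit 0 → (0xe838>>0)&0x3 = 0x0

14862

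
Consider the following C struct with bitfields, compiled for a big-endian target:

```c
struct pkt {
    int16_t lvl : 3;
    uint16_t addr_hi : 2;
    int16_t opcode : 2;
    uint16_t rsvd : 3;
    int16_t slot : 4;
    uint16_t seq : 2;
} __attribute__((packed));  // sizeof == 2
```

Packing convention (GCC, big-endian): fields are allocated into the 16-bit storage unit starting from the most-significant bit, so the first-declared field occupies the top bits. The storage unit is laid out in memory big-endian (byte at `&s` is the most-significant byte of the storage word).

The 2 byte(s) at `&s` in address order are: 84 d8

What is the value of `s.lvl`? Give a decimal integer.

[0]=0x84 [1]=0xd8 (big-endian) → word 0x84d8
lvl [13+:3] = (word>>13) & 0x7 = 4  ←
addr_hi [11+:2] = (word>>11) & 0x3 = 0
opcode [9+:2] = (word>>9) & 0x3 = 2
rsvd [6+:3] = (word>>6) & 0x7 = 3
slot [2+:4] = (word>>2) & 0xf = 6
seq [0+:2] = (word>>0) & 0x3 = 0
lvl signed 3b, MSB=1: 4 - 8 = -4

-4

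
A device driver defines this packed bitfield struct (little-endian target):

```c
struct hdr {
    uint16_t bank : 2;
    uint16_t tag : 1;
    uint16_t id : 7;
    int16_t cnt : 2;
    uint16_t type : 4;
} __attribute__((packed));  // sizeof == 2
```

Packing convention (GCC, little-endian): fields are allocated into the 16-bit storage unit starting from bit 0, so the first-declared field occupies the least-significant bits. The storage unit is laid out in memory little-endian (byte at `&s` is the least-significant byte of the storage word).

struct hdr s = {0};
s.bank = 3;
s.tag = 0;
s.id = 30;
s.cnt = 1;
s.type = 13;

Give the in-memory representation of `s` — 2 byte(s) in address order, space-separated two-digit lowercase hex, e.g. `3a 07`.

f3 d4

[0+:2] bank=3 & 0x3 = 0x3; word=0x0003
[2+:1] tag=0 & 0x1 = 0x0; word=0x0003
[3+:7] id=30 & 0x7f = 0x1e; word=0x00f3
[10+:2] cnt=1 & 0x3 = 0x1; word=0x04f3
[12+:4] type=13 & 0xf = 0xd; word=0xd4f3
word = 0xd4f3 → little-endian bytes:
  [0]=0xf3  [1]=0xd4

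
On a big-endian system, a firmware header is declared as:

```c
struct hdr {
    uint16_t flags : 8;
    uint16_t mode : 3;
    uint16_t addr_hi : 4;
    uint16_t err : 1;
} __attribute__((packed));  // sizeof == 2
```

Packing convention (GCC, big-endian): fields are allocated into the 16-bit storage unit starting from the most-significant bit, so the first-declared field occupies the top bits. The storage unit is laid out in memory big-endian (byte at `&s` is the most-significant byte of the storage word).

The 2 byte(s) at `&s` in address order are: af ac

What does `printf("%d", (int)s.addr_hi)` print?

6

[0]=0xaf [1]=0xac (big-endian) → word 0xafac
flags:8 @ bit 8 → (0xafac>>8)&0xff = 0xaf
mode:3 @ bit 5 → (0xafac>>5)&0x7 = 0x5
addr_hi:4 @ bit 1 → (0xafac>>1)&0xf = 0x6  ←
err:1 @ bit 0 → (0xafac>>0)&0x1 = 0x0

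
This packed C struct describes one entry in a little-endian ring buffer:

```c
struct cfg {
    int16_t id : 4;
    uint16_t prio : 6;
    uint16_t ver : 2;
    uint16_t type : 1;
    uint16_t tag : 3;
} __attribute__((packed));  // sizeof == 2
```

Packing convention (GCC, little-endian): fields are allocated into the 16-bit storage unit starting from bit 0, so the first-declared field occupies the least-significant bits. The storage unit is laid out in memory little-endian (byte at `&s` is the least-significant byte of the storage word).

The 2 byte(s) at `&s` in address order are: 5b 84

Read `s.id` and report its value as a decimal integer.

[0]=0x5b [1]=0x84 (little-endian) → word 0x845b
id:4 @ bit 0 → (0x845b>>0)&0xf = 0xb  ←
prio:6 @ bit 4 → (0x845b>>4)&0x3f = 0x5
ver:2 @ bit 10 → (0x845b>>10)&0x3 = 0x1
type:1 @ bit 12 → (0x845b>>12)&0x1 = 0x0
tag:3 @ bit 13 → (0x845b>>13)&0x7 = 0x4
id signed 4b, MSB=1: 11 - 16 = -5

-5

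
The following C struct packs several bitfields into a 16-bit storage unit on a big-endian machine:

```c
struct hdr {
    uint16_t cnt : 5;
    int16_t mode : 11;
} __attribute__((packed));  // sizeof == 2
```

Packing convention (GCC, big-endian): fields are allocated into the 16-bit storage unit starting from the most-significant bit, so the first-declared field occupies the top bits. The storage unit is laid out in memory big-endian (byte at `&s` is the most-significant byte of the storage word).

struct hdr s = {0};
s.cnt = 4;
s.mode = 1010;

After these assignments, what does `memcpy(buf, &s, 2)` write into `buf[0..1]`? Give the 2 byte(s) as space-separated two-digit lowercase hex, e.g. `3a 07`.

cnt (5b) val=4 bits=0x4 at bit 11: 0x2000
mode (11b) val=1010 bits=0x3f2 at bit 0: 0x23f2
word = 0x23f2 → big-endian bytes:
  [0]=0x23  [1]=0xf2

23 f2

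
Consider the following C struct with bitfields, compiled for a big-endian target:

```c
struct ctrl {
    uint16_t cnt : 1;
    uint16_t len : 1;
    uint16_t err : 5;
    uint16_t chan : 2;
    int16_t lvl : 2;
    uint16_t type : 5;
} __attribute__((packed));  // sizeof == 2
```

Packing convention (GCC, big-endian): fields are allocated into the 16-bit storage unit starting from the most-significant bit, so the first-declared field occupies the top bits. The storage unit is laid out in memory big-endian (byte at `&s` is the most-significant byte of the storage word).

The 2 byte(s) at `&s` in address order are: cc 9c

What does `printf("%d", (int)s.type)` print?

28

[0]=0xcc [1]=0x9c (big-endian) → word 0xcc9c
cnt [15+:1] = (word>>15) & 0x1 = 1
len [14+:1] = (word>>14) & 0x1 = 1
err [9+:5] = (word>>9) & 0x1f = 6
chan [7+:2] = (word>>7) & 0x3 = 1
lvl [5+:2] = (word>>5) & 0x3 = 0
type [0+:5] = (word>>0) & 0x1f = 28  ←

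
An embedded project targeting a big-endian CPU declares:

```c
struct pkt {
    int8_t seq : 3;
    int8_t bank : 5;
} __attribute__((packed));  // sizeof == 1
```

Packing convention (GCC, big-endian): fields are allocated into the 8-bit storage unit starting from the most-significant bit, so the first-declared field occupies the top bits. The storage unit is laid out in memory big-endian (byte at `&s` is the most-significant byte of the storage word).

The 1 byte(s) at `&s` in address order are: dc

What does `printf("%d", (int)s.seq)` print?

[0]=0xdc (big-endian) → word 0xdc
seq:3 @ bit 5 → (0xdc>>5)&0x7 = 0x6  ←
bank:5 @ bit 0 → (0xdc>>0)&0x1f = 0x1c
seq signed 3b, MSB=1: 6 - 8 = -2

-2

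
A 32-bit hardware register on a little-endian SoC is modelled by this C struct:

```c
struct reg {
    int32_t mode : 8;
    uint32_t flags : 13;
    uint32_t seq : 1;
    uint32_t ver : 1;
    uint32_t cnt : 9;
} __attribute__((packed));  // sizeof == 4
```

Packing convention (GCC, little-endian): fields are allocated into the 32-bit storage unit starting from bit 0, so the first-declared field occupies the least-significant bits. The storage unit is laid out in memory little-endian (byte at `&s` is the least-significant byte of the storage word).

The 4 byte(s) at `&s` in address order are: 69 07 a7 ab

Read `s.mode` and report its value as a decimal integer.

105

[0]=0x69 [1]=0x07 [2]=0xa7 [3]=0xab (little-endian) → word 0xaba70769
mode:8 @ bit 0 → (0xaba70769>>0)&0xff = 0x69  ←
flags:13 @ bit 8 → (0xaba70769>>8)&0x1fff = 0x707
seq:1 @ bit 21 → (0xaba70769>>21)&0x1 = 0x1
ver:1 @ bit 22 → (0xaba70769>>22)&0x1 = 0x0
cnt:9 @ bit 23 → (0xaba70769>>23)&0x1ff = 0x157
mode signed 8b, MSB=0: value = 105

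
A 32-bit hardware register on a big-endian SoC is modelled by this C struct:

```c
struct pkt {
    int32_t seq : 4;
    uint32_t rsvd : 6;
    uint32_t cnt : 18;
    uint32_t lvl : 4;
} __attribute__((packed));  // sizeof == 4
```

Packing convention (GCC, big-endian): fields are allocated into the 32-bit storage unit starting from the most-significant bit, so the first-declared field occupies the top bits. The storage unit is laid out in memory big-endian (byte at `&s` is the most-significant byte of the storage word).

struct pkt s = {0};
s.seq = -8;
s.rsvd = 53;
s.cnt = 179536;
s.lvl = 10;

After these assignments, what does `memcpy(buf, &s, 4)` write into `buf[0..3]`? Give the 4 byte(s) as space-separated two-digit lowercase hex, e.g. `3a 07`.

8d 6b d5 0a

[28+:4] seq=-8 & 0xf = 0x8; word=0x80000000
[22+:6] rsvd=53 & 0x3f = 0x35; word=0x8d400000
[4+:18] cnt=179536 & 0x3ffff = 0x2bd50; word=0x8d6bd500
[0+:4] lvl=10 & 0xf = 0xa; word=0x8d6bd50a
word = 0x8d6bd50a → big-endian bytes:
  [0]=0x8d  [1]=0x6b  [2]=0xd5  [3]=0x0a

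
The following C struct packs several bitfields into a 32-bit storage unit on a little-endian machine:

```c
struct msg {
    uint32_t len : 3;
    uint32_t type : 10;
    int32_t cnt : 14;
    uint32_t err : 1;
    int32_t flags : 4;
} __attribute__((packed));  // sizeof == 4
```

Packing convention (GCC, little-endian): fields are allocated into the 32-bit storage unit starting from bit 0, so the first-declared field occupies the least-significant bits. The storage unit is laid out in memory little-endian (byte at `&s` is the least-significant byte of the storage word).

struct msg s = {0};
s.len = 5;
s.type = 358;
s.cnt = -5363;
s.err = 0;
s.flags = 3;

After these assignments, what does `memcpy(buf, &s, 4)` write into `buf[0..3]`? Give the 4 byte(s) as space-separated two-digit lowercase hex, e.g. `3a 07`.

35 ab 61 35

len:3 = 5 → 0x5 << 0 → word 0x00000005
type:10 = 358 → 0x166 << 3 → word 0x00000b35
cnt:14 = -5363 → 0x2b0d << 13 → word 0x0561ab35
err:1 = 0 → 0x0 << 27 → word 0x0561ab35
flags:4 = 3 → 0x3 << 28 → word 0x3561ab35
word = 0x3561ab35 → little-endian bytes:
  [0]=0x35  [1]=0xab  [2]=0x61  [3]=0x35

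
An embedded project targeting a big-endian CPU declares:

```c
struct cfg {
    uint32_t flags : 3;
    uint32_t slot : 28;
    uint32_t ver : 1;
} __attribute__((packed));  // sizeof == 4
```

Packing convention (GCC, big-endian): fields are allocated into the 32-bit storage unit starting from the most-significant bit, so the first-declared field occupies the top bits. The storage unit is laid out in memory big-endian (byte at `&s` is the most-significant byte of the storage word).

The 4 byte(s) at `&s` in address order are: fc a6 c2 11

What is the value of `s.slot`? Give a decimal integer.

[0]=0xfc [1]=0xa6 [2]=0xc2 [3]=0x11 (big-endian) → word 0xfca6c211
flags:3 @ bit 29 → (0xfca6c211>>29)&0x7 = 0x7
slot:28 @ bit 1 → (0xfca6c211>>1)&0xfffffff = 0xe536108  ←
ver:1 @ bit 0 → (0xfca6c211>>0)&0x1 = 0x1

240345352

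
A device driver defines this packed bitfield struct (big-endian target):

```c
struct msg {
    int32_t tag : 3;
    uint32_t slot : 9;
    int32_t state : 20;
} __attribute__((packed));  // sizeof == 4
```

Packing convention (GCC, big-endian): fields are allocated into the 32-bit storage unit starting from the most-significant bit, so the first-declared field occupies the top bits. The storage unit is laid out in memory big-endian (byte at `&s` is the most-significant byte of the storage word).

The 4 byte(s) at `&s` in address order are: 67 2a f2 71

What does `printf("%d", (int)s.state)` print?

-331151

[0]=0x67 [1]=0x2a [2]=0xf2 [3]=0x71 (big-endian) → word 0x672af271
tag [29+:3] = (word>>29) & 0x7 = 3
slot [20+:9] = (word>>20) & 0x1ff = 114
state [0+:20] = (word>>0) & 0xfffff = 717425  ←
state signed 20b, MSB=1: 717425 - 1048576 = -331151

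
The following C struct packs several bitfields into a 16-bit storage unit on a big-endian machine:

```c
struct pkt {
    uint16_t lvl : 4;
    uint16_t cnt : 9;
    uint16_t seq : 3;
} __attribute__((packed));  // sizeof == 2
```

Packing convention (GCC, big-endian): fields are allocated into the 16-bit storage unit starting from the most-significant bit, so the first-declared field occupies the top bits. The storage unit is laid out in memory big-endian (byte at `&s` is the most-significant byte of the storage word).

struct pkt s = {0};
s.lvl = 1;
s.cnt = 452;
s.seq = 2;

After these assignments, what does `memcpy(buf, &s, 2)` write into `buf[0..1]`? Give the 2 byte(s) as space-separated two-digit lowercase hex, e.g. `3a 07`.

lvl:4 = 1 → 0x1 << 12 → word 0x1000
cnt:9 = 452 → 0x1c4 << 3 → word 0x1e20
seq:3 = 2 → 0x2 << 0 → word 0x1e22
word = 0x1e22 → big-endian bytes:
  [0]=0x1e  [1]=0x22

1e 22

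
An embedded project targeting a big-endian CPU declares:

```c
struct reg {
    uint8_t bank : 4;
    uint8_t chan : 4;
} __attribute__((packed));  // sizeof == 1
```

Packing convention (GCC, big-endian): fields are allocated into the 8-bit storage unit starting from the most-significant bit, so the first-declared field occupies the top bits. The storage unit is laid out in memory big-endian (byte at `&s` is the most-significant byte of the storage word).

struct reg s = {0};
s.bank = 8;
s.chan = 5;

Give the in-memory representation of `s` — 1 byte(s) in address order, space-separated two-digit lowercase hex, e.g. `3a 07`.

85

bank (4b) val=8 bits=0x8 at bit 4: 0x80
chan (4b) val=5 bits=0x5 at bit 0: 0x85
word = 0x85 → big-endian bytes:
  [0]=0x85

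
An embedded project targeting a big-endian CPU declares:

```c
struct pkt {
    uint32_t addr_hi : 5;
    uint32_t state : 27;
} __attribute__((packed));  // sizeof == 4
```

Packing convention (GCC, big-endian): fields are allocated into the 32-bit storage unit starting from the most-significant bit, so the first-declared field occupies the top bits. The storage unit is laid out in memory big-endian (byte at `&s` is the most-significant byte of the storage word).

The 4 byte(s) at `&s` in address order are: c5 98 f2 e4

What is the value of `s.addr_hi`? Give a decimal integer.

[0]=0xc5 [1]=0x98 [2]=0xf2 [3]=0xe4 (big-endian) → word 0xc598f2e4
addr_hi [27+:5] = (word>>27) & 0x1f = 24  ←
state [0+:27] = (word>>0) & 0x7ffffff = 93909732

24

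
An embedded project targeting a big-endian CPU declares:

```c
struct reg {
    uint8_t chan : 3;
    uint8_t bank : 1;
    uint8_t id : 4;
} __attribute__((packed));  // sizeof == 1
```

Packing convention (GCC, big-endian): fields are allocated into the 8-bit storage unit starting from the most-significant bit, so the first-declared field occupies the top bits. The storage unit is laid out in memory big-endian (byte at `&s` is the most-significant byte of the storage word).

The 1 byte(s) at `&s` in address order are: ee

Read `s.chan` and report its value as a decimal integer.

[0]=0xee (big-endian) → word 0xee
chan:3 @ bit 5 → (0xee>>5)&0x7 = 0x7  ←
bank:1 @ bit 4 → (0xee>>4)&0x1 = 0x0
id:4 @ bit 0 → (0xee>>0)&0xf = 0xe

7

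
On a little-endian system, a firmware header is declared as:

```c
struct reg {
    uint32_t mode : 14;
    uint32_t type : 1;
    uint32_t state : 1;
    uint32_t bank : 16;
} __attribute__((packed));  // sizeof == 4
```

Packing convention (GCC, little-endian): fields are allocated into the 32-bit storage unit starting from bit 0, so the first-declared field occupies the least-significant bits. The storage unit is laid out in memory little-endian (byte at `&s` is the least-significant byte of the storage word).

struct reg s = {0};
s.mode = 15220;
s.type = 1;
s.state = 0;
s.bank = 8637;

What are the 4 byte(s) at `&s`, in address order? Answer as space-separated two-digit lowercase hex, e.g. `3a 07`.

[0+:14] mode=15220 & 0x3fff = 0x3b74; word=0x00003b74
[14+:1] type=1 & 0x1 = 0x1; word=0x00007b74
[15+:1] state=0 & 0x1 = 0x0; word=0x00007b74
[16+:16] bank=8637 & 0xffff = 0x21bd; word=0x21bd7b74
word = 0x21bd7b74 → little-endian bytes:
  [0]=0x74  [1]=0x7b  [2]=0xbd  [3]=0x21

74 7b bd 21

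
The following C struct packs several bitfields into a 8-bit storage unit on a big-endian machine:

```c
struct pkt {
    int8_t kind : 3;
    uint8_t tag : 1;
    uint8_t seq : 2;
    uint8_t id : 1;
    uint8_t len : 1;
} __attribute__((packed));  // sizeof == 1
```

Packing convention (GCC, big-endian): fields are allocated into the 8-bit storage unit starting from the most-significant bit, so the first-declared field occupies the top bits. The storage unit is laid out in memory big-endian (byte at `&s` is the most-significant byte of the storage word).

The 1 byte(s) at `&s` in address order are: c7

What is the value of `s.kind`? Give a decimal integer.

-2

[0]=0xc7 (big-endian) → word 0xc7
kind:3 @ bit 5 → (0xc7>>5)&0x7 = 0x6  ←
tag:1 @ bit 4 → (0xc7>>4)&0x1 = 0x0
seq:2 @ bit 2 → (0xc7>>2)&0x3 = 0x1
id:1 @ bit 1 → (0xc7>>1)&0x1 = 0x1
len:1 @ bit 0 → (0xc7>>0)&0x1 = 0x1
kind signed 3b, MSB=1: 6 - 8 = -2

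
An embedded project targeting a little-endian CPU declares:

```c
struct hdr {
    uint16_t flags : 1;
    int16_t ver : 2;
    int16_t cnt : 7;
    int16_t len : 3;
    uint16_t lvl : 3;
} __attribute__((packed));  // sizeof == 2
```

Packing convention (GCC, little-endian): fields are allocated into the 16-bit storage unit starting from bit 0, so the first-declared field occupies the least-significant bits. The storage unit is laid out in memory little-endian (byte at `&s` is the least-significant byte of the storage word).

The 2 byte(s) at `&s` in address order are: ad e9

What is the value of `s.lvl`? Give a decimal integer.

[0]=0xad [1]=0xe9 (little-endian) → word 0xe9ad
flags:1 @ bit 0 → (0xe9ad>>0)&0x1 = 0x1
ver:2 @ bit 1 → (0xe9ad>>1)&0x3 = 0x2
cnt:7 @ bit 3 → (0xe9ad>>3)&0x7f = 0x35
len:3 @ bit 10 → (0xe9ad>>10)&0x7 = 0x2
lvl:3 @ bit 13 → (0xe9ad>>13)&0x7 = 0x7  ←

7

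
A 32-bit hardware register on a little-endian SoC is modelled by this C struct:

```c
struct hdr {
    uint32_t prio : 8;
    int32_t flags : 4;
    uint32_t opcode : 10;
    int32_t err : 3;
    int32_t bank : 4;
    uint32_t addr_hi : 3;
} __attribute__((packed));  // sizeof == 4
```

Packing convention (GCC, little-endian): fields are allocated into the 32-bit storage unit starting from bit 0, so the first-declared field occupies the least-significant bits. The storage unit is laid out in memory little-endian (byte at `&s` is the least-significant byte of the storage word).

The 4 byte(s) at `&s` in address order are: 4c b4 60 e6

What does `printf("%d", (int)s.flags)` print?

[0]=0x4c [1]=0xb4 [2]=0x60 [3]=0xe6 (little-endian) → word 0xe660b44c
prio:8 @ bit 0 → (0xe660b44c>>0)&0xff = 0x4c
flags:4 @ bit 8 → (0xe660b44c>>8)&0xf = 0x4  ←
opcode:10 @ bit 12 → (0xe660b44c>>12)&0x3ff = 0x20b
err:3 @ bit 22 → (0xe660b44c>>22)&0x7 = 0x1
bank:4 @ bit 25 → (0xe660b44c>>25)&0xf = 0x3
addr_hi:3 @ bit 29 → (0xe660b44c>>29)&0x7 = 0x7
flags signed 4b, MSB=0: value = 4

4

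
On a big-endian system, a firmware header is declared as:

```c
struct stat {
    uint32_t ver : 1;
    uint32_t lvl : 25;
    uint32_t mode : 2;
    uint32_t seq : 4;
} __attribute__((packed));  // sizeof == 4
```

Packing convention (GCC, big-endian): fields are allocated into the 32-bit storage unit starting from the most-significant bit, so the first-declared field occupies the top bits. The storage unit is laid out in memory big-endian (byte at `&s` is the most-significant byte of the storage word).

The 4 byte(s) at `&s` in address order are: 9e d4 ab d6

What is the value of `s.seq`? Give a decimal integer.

6

[0]=0x9e [1]=0xd4 [2]=0xab [3]=0xd6 (big-endian) → word 0x9ed4abd6
ver [31+:1] = (word>>31) & 0x1 = 1
lvl [6+:25] = (word>>6) & 0x1ffffff = 8082095
mode [4+:2] = (word>>4) & 0x3 = 1
seq [0+:4] = (word>>0) & 0xf = 6  ←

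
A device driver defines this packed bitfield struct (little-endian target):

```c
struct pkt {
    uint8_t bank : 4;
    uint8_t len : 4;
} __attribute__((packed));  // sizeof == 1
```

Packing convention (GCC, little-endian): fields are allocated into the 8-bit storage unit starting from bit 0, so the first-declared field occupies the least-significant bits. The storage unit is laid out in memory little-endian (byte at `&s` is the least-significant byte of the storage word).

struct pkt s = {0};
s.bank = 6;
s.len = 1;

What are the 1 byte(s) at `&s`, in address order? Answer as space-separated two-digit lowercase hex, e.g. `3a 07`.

bank (4b) val=6 bits=0x6 at bit 0: 0x06
len (4b) val=1 bits=0x1 at bit 4: 0x16
word = 0x16 → little-endian bytes:
  [0]=0x16

16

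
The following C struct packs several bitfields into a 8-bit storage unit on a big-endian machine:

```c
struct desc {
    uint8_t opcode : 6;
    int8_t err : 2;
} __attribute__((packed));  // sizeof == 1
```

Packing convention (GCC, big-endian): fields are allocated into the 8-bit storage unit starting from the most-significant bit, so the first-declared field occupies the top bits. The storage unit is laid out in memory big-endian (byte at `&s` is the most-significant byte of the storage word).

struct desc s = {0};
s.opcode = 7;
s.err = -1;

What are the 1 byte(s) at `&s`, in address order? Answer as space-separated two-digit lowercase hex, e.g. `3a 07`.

opcode (6b) val=7 bits=0x7 at bit 2: 0x1c
err (2b) val=-1 bits=0x3 at bit 0: 0x1f
word = 0x1f → big-endian bytes:
  [0]=0x1f

1f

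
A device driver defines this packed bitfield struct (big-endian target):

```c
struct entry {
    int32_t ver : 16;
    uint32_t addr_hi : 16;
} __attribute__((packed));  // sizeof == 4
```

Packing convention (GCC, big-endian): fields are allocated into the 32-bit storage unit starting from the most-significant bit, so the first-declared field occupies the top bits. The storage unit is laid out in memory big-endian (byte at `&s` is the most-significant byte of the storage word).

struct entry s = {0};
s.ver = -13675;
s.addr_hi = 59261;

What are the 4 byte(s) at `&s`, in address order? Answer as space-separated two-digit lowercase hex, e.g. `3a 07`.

ca 95 e7 7d

[16+:16] ver=-13675 & 0xffff = 0xca95; word=0xca950000
[0+:16] addr_hi=59261 & 0xffff = 0xe77d; word=0xca95e77d
word = 0xca95e77d → big-endian bytes:
  [0]=0xca  [1]=0x95  [2]=0xe7  [3]=0x7d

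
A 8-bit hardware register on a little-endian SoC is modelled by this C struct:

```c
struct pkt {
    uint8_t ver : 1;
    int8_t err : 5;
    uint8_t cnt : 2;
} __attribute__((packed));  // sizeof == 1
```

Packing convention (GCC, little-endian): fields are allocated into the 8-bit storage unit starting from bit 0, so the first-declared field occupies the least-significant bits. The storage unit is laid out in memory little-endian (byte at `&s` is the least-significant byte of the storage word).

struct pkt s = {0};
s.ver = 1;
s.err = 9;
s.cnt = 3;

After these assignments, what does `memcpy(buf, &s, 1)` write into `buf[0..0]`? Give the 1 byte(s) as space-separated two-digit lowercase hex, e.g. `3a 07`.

d3

ver (1b) val=1 bits=0x1 at bit 0: 0x01
err (5b) val=9 bits=0x9 at bit 1: 0x13
cnt (2b) val=3 bits=0x3 at bit 6: 0xd3
word = 0xd3 → little-endian bytes:
  [0]=0xd3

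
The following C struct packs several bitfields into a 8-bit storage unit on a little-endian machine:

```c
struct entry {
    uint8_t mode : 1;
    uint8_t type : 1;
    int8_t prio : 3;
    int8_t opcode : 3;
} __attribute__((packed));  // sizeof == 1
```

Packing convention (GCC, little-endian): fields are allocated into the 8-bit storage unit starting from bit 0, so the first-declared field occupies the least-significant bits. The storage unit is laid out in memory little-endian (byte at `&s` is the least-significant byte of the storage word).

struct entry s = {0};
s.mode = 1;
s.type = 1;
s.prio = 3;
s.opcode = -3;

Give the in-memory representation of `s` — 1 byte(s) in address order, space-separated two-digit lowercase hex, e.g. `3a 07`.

af

[0+:1] mode=1 & 0x1 = 0x1; word=0x01
[1+:1] type=1 & 0x1 = 0x1; word=0x03
[2+:3] prio=3 & 0x7 = 0x3; word=0x0f
[5+:3] opcode=-3 & 0x7 = 0x5; word=0xaf
word = 0xaf → little-endian bytes:
  [0]=0xaf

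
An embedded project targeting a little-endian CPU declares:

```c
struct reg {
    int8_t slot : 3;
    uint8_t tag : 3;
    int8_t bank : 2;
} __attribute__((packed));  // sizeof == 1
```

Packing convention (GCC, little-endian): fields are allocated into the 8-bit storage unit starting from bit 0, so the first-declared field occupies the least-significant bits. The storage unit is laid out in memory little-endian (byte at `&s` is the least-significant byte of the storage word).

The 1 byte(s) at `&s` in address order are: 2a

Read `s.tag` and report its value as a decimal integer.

[0]=0x2a (little-endian) → word 0x2a
slot [0+:3] = (word>>0) & 0x7 = 2
tag [3+:3] = (word>>3) & 0x7 = 5  ←
bank [6+:2] = (word>>6) & 0x3 = 0

5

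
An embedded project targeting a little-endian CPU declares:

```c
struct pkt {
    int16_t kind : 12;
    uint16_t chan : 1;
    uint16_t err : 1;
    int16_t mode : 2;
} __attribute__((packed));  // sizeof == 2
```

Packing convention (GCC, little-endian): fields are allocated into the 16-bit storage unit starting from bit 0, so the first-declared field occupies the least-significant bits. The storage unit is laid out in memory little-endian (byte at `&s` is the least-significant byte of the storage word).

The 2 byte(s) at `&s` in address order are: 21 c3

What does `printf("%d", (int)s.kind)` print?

801

[0]=0x21 [1]=0xc3 (little-endian) → word 0xc321
kind [0+:12] = (word>>0) & 0xfff = 801  ←
chan [12+:1] = (word>>12) & 0x1 = 0
err [13+:1] = (word>>13) & 0x1 = 0
mode [14+:2] = (word>>14) & 0x3 = 3
kind signed 12b, MSB=0: value = 801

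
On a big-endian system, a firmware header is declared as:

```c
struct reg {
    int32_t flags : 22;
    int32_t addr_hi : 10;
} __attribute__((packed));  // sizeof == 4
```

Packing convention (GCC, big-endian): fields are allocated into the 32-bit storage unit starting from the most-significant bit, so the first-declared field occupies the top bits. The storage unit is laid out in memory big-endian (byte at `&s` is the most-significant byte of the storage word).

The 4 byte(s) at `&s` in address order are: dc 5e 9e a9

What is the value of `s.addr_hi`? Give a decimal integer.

-343

[0]=0xdc [1]=0x5e [2]=0x9e [3]=0xa9 (big-endian) → word 0xdc5e9ea9
flags [10+:22] = (word>>10) & 0x3fffff = 3610535
addr_hi [0+:10] = (word>>0) & 0x3ff = 681  ←
addr_hi signed 10b, MSB=1: 681 - 1024 = -343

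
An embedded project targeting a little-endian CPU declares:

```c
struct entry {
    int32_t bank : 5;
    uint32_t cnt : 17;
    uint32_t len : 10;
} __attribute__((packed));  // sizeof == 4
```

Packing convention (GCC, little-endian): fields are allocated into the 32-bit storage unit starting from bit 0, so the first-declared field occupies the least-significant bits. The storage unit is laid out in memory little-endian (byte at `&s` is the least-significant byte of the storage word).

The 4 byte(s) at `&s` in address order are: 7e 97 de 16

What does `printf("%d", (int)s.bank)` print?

[0]=0x7e [1]=0x97 [2]=0xde [3]=0x16 (little-endian) → word 0x16de977e
bank [0+:5] = (word>>0) & 0x1f = 30  ←
cnt [5+:17] = (word>>5) & 0x1ffff = 62651
len [22+:10] = (word>>22) & 0x3ff = 91
bank signed 5b, MSB=1: 30 - 32 = -2

-2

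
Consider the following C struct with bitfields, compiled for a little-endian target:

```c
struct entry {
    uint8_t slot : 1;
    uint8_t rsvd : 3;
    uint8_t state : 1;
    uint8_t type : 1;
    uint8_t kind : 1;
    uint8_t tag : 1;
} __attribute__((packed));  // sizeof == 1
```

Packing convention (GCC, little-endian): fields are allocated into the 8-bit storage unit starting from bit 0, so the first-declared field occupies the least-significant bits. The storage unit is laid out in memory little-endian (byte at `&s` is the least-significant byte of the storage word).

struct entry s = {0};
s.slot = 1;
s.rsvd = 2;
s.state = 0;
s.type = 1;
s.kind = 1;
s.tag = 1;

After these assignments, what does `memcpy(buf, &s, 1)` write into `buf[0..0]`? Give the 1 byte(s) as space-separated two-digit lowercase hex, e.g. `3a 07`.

e5

[0+:1] slot=1 & 0x1 = 0x1; word=0x01
[1+:3] rsvd=2 & 0x7 = 0x2; word=0x05
[4+:1] state=0 & 0x1 = 0x0; word=0x05
[5+:1] type=1 & 0x1 = 0x1; word=0x25
[6+:1] kind=1 & 0x1 = 0x1; word=0x65
[7+:1] tag=1 & 0x1 = 0x1; word=0xe5
word = 0xe5 → little-endian bytes:
  [0]=0xe5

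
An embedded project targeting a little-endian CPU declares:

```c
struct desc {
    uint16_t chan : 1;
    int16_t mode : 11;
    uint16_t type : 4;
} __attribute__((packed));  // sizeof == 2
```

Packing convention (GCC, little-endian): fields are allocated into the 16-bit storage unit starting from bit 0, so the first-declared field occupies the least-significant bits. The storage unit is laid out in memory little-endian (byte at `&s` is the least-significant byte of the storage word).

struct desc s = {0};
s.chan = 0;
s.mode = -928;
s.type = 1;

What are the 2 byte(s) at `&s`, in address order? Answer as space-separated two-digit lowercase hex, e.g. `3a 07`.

c0 18

[0+:1] chan=0 & 0x1 = 0x0; word=0x0000
[1+:11] mode=-928 & 0x7ff = 0x460; word=0x08c0
[12+:4] type=1 & 0xf = 0x1; word=0x18c0
word = 0x18c0 → little-endian bytes:
  [0]=0xc0  [1]=0x18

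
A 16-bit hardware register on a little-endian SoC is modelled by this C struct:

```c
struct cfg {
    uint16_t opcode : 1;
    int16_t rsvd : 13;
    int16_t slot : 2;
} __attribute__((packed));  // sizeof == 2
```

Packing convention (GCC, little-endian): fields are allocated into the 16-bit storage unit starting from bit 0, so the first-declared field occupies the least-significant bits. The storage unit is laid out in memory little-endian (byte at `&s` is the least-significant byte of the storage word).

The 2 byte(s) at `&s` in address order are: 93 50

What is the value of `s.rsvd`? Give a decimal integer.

[0]=0x93 [1]=0x50 (little-endian) → word 0x5093
opcode [0+:1] = (word>>0) & 0x1 = 1
rsvd [1+:13] = (word>>1) & 0x1fff = 2121  ←
slot [14+:2] = (word>>14) & 0x3 = 1
rsvd signed 13b, MSB=0: value = 2121

2121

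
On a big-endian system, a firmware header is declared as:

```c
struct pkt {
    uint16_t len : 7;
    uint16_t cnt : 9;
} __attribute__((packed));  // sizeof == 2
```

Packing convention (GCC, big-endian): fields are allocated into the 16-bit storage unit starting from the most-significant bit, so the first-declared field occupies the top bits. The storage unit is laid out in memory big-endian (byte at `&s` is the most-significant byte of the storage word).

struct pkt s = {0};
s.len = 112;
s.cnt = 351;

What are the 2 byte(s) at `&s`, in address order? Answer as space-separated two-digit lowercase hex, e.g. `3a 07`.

len:7 = 112 → 0x70 << 9 → word 0xe000
cnt:9 = 351 → 0x15f << 0 → word 0xe15f
word = 0xe15f → big-endian bytes:
  [0]=0xe1  [1]=0x5f

e1 5f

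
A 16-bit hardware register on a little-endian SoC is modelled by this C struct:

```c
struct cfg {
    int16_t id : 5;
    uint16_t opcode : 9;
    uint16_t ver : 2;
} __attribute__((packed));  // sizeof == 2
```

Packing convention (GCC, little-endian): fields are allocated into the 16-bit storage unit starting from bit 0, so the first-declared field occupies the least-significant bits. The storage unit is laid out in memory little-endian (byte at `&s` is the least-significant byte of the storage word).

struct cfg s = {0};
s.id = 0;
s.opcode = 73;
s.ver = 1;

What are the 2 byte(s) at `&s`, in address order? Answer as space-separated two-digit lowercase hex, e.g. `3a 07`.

20 49

[0+:5] id=0 & 0x1f = 0x0; word=0x0000
[5+:9] opcode=73 & 0x1ff = 0x49; word=0x0920
[14+:2] ver=1 & 0x3 = 0x1; word=0x4920
word = 0x4920 → little-endian bytes:
  [0]=0x20  [1]=0x49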